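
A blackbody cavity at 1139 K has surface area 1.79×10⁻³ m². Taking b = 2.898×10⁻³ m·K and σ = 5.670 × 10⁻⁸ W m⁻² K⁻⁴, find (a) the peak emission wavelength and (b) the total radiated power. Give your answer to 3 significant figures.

(a) λ_max = b/T = 2.898×10⁻³/1139 = 2.544×10⁻⁶ m = 2.54 μm.
Area A = 1.79×10⁻³ m².
(b) P = σAT⁴ = 5.670×10⁻⁸×1.79×10⁻³×(1139)⁴ = 171 W.

λ_max ≈ 2.54 μm; P ≈ 171 W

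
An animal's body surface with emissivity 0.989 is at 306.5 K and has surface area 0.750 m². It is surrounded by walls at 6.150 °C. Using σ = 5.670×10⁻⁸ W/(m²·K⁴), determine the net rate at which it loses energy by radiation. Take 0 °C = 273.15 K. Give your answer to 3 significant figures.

Net loss ≈ 115 W

Surroundings: T = 6.150 °C + 273.15 = 279.300 K.
Area A = 0.750 m².
Net radiated power P_net = εσA(T⁴ − T₀⁴) = 0.989×5.670×10⁻⁸×0.750×(306.5⁴ − 279.300⁴).
T⁴ − T₀⁴ = 8.82515×10⁹ − 6.08532×10⁹ = 2.73983×10⁹ K⁴, so P_net = 115 W.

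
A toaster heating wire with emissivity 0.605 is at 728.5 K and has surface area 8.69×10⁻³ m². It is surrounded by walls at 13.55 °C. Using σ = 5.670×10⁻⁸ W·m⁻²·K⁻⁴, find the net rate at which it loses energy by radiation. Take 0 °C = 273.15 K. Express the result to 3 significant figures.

Surroundings: T = 13.55 °C + 273.15 = 286.70 K.
Area A = 8.69×10⁻³ m².
Net radiated power P_net = εσA(T⁴ − T₀⁴) = 0.605×5.670×10⁻⁸×8.69×10⁻³×(728.5⁴ − 286.70⁴).
T⁴ − T₀⁴ = 2.81655×10¹¹ − 6.75633×10⁹ = 2.74899×10¹¹ K⁴, so P_net = 81.9 W.

Net loss ≈ 81.9 W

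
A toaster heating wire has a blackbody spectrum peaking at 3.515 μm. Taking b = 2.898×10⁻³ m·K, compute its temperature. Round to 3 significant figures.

Wien's law gives T = b/λ_max = (2.898×10⁻³ m·K)/(3.515×10⁻⁶ m) = 824 K.

T ≈ 824 K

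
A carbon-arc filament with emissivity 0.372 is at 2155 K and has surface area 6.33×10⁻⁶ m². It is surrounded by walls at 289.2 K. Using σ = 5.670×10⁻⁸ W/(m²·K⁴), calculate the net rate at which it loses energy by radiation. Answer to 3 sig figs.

Net loss ≈ 2.88 W

Area A = 6.33×10⁻⁶ m².
Net radiated power P_net = εσA(T⁴ − T₀⁴) = 0.372×5.670×10⁻⁸×6.33×10⁻⁶×(2155⁴ − 289.2⁴).
T⁴ − T₀⁴ = 2.15670×10¹³ − 6.99509×10⁹ = 2.15600×10¹³ K⁴, so P_net = 2.88 W.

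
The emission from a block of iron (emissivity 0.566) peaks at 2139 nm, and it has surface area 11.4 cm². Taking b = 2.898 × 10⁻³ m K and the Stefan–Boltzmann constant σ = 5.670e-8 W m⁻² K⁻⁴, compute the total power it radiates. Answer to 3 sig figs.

Wien's law: T = b/λ_max = 2.898×10⁻³/2.139×10⁻⁶ = 1354.84 K.
Area A = 11.4 cm² = 1.14×10⁻³ m².
Then P = εσAT⁴ = 0.566×5.670×10⁻⁸×1.14×10⁻³×(1354.84)⁴ = 123 W.

P ≈ 123 W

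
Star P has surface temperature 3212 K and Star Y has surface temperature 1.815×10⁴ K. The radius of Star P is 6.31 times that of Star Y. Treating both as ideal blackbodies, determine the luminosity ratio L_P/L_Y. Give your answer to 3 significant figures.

L ∝ R²T⁴, so L_P/L_Y = (R_P/R_Y)²(T_P/T_Y)⁴ = (6.31)² × (3212/1.815×10⁴)⁴ = 39.8161 × 9.80834×10⁻⁴ = 0.0391.

L_P/L_Y ≈ 0.0391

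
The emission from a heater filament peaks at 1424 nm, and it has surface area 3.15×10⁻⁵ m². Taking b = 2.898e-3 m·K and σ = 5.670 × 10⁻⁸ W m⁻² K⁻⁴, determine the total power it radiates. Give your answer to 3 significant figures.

Wien's law: T = b/λ_max = 2.898×10⁻³/1.424×10⁻⁶ = 2035.11 K.
Area A = 3.15×10⁻⁵ m².
Then P = σAT⁴ = 5.670×10⁻⁸×3.15×10⁻⁵×(2035.11)⁴ = 30.6 W.

P ≈ 30.6 W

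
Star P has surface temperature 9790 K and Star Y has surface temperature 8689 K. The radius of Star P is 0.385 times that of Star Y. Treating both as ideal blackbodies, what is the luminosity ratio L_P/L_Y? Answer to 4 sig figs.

L_P/L_Y ≈ 0.2389

L ∝ R²T⁴, so L_P/L_Y = (R_P/R_Y)²(T_P/T_Y)⁴ = (0.385)² × (9790/8689)⁴ = 0.148225 × 1.61158 = 0.2389.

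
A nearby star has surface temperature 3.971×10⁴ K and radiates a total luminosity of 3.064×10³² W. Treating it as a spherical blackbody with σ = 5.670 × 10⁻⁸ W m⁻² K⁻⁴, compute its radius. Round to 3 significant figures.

L = 4πR²σT⁴ ⇒ R = √(L/(4πσT⁴)).
σT⁴ = 1.40988×10¹¹ W/m², so R = √(3.064×10³²/(4π×1.40988×10¹¹)) = 1.32×10¹⁰ m.

R ≈ 1.32×10¹⁰ m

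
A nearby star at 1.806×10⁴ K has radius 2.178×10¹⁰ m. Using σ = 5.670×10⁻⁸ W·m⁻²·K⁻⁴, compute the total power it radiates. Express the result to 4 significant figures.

P ≈ 3.596×10³¹ W

Surface area A = 4πR² = 4π(2.178×10¹⁰ m)² = 5.96109×10²¹ m².
P = σAT⁴ = 5.670×10⁻⁸ × 5.96109×10²¹ × (1.806×10⁴)⁴ = 3.596×10³¹ W.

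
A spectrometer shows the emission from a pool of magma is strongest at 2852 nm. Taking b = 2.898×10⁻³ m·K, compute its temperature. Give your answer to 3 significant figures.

T ≈ 1.02×10³ K

Wien's law gives T = b/λ_max = (2.898×10⁻³ m·K)/(2.852×10⁻⁶ m) = 1.02×10³ K.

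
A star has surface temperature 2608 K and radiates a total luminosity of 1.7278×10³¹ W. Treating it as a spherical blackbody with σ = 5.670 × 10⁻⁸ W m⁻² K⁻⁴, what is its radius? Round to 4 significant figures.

R ≈ 7.240×10¹¹ m

L = 4πR²σT⁴ ⇒ R = √(L/(4πσT⁴)).
σT⁴ = 2.62309×10⁶ W/m², so R = √(1.7278×10³¹/(4π×2.62309×10⁶)) = 7.240×10¹¹ m.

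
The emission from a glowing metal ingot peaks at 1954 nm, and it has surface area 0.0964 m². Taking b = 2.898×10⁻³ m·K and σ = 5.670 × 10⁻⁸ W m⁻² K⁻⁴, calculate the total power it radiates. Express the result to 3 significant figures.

P ≈ 2.64×10⁴ W

Wien's law: T = b/λ_max = 2.898×10⁻³/1.954×10⁻⁶ = 1483.11 K.
Area A = 0.0964 m².
Then P = σAT⁴ = 5.670×10⁻⁸×0.0964×(1483.11)⁴ = 2.64×10⁴ W.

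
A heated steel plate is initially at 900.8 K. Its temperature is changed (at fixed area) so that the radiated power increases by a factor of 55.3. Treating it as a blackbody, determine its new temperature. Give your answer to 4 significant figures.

P ∝ T⁴, so T₂/T₁ = (P₂/P₁)^(1/4) = (55.3)^(1/4) = 2.72698.
T₂ = 900.8 × 2.72698 = 2456 K.

T₂ ≈ 2456 K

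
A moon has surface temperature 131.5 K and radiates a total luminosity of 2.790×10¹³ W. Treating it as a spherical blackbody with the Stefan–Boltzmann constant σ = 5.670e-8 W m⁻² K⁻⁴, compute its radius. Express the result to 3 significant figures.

R ≈ 3.62×10⁵ m

L = 4πR²σT⁴ ⇒ R = √(L/(4πσT⁴)).
σT⁴ = 16.9545 W/m², so R = √(2.790×10¹³/(4π×16.9545)) = 3.62×10⁵ m.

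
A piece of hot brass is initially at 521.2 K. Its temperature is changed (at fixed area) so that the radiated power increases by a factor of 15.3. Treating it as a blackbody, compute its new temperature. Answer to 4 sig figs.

T₂ ≈ 1031 K

P ∝ T⁴, so T₂/T₁ = (P₂/P₁)^(1/4) = (15.3)^(1/4) = 1.97776.
T₂ = 521.2 × 1.97776 = 1031 K.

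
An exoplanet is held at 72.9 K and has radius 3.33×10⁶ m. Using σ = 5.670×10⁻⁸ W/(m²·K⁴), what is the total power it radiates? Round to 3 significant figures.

Surface area A = 4πR² = 4π(3.33×10⁶ m)² = 1.39347×10¹⁴ m².
P = σAT⁴ = 5.670×10⁻⁸ × 1.39347×10¹⁴ × (72.9)⁴ = 2.23×10¹⁴ W.

P ≈ 2.23×10¹⁴ W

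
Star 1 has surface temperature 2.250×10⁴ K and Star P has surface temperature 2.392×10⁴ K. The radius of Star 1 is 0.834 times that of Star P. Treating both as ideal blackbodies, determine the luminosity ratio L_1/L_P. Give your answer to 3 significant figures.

L_1/L_P ≈ 0.545

L ∝ R²T⁴, so L_1/L_P = (R_1/R_P)²(T_1/T_P)⁴ = (0.834)² × (2.250×10⁴/2.392×10⁴)⁴ = 0.695556 × 0.782862 = 0.545.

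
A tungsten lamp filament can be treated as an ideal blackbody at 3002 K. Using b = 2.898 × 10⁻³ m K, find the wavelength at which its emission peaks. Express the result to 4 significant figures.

λ_max ≈ 0.9654 μm

Wien's displacement law: λ_max = b/T = (2.898×10⁻³ m·K)/(3002 K) = 9.6536×10⁻⁷ m.
That is 0.9654 μm, in the infrared range.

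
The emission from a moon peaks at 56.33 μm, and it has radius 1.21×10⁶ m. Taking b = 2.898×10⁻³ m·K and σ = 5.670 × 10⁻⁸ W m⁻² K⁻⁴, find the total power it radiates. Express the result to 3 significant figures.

P ≈ 7.31×10¹² W

Wien's law: T = b/λ_max = 2.898×10⁻³/5.633×10⁻⁵ = 51.4468 K.
Surface area A = 4πR² = 4π(1.21×10⁶ m)² = 1.83984×10¹³ m².
Then P = σAT⁴ = 5.670×10⁻⁸×1.83984×10¹³×(51.4468)⁴ = 7.31×10¹² W.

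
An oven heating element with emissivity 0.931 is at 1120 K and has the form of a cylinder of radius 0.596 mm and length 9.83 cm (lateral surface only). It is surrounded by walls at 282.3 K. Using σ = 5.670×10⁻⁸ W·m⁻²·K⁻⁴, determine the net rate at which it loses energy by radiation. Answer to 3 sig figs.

Net loss ≈ 30.5 W

Lateral area A = 2πrL = 2π×5.96×10⁻⁴×0.0983 = 3.68112×10⁻⁴ m².
Net radiated power P_net = εσA(T⁴ − T₀⁴) = 0.931×5.670×10⁻⁸×3.68112×10⁻⁴×(1120⁴ − 282.3⁴).
T⁴ − T₀⁴ = 1.57352×10¹² − 6.35102×10⁹ = 1.56717×10¹² K⁴, so P_net = 30.5 W.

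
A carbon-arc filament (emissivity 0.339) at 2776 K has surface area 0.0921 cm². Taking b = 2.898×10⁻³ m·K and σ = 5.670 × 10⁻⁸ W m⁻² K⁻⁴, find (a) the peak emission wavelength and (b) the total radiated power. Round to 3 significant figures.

λ_max ≈ 1.04×10³ nm; P ≈ 10.5 W

(a) λ_max = b/T = 2.898×10⁻³/2776 = 1.044×10⁻⁶ m = 1.04×10³ nm.
Area A = 0.0921 cm² = 9.21×10⁻⁶ m².
(b) P = εσAT⁴ = 0.339×5.670×10⁻⁸×9.21×10⁻⁶×(2776)⁴ = 10.5 W.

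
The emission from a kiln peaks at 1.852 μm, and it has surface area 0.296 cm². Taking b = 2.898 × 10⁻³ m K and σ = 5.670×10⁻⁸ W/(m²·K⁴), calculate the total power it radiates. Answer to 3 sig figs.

Wien's law: T = b/λ_max = 2.898×10⁻³/1.852×10⁻⁶ = 1564.79 K.
Area A = 0.296 cm² = 2.96×10⁻⁵ m².
Then P = σAT⁴ = 5.670×10⁻⁸×2.96×10⁻⁵×(1564.79)⁴ = 10.1 W.

P ≈ 10.1 W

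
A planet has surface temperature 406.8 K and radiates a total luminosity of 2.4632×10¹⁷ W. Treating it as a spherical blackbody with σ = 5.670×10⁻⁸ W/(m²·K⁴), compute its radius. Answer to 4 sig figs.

L = 4πR²σT⁴ ⇒ R = √(L/(4πσT⁴)).
σT⁴ = 1552.77 W/m², so R = √(2.4632×10¹⁷/(4π×1552.77)) = 3.553×10⁶ m.

R ≈ 3.553×10⁶ m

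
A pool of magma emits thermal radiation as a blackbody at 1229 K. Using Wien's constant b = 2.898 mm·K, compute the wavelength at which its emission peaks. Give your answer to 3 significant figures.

Wien's displacement law: λ_max = b/T = (2.898×10⁻³ m·K)/(1229 K) = 2.358×10⁻⁶ m.
That is 2.36×10³ nm, in the infrared range.

λ_max ≈ 2.36×10³ nm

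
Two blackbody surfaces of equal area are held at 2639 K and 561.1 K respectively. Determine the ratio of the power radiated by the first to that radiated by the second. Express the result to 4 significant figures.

With equal areas, P₁/P₂ = (T₁/T₂)⁴ = (2639/561.1)⁴ = 489.3.

P₁/P₂ ≈ 489.3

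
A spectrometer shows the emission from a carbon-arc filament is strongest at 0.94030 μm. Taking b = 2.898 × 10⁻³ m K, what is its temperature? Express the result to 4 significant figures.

T ≈ 3082 K

Wien's law gives T = b/λ_max = (2.898×10⁻³ m·K)/(9.4030×10⁻⁷ m) = 3082 K.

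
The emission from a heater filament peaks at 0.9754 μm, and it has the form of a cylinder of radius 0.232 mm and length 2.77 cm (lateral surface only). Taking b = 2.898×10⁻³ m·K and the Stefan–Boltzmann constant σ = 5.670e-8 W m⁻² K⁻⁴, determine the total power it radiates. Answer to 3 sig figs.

P ≈ 178 W

Wien's law: T = b/λ_max = 2.898×10⁻³/9.754×10⁻⁷ = 2971.09 K.
Lateral area A = 2πrL = 2π×2.32×10⁻⁴×0.0277 = 4.03783×10⁻⁵ m².
Then P = σAT⁴ = 5.670×10⁻⁸×4.03783×10⁻⁵×(2971.09)⁴ = 178 W.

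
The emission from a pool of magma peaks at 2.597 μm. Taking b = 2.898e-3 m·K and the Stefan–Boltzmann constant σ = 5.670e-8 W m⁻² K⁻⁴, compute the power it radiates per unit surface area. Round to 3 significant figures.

Wien's law: T = b/λ_max = 2.898×10⁻³/2.597×10⁻⁶ = 1115.90 K.
Then I = σT⁴ = 5.670×10⁻⁸×(1115.90)⁴ = 8.79×10⁴ W/m².

I ≈ 8.79×10⁴ W/m²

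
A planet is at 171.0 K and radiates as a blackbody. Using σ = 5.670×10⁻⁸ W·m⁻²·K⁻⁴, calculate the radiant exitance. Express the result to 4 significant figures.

I ≈ 48.48 W/m²

Stefan–Boltzmann: I = σT⁴ = 5.670×10⁻⁸ × (171.0)⁴ = 48.48 W/m².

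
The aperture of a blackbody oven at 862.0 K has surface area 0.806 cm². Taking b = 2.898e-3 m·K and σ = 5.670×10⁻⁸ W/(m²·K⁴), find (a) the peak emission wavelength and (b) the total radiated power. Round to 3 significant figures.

(a) λ_max = b/T = 2.898×10⁻³/862.0 = 3.362×10⁻⁶ m = 3.36 μm.
Area A = 0.806 cm² = 8.06×10⁻⁵ m².
(b) P = σAT⁴ = 5.670×10⁻⁸×8.06×10⁻⁵×(862.0)⁴ = 2.52 W.

λ_max ≈ 3.36 μm; P ≈ 2.52 W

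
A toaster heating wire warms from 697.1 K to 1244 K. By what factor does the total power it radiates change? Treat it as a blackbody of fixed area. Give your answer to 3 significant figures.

P ∝ T⁴, so P₂/P₁ = (T₂/T₁)⁴ = (1244/697.1)⁴ = (1.78454)⁴ = 10.1.

P₂/P₁ ≈ 10.1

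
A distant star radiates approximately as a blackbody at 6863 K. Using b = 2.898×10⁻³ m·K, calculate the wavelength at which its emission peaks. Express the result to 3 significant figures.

λ_max ≈ 422 nm

Wien's displacement law: λ_max = b/T = (2.898×10⁻³ m·K)/(6863 K) = 4.223×10⁻⁷ m.
That is 422 nm, in the visible range.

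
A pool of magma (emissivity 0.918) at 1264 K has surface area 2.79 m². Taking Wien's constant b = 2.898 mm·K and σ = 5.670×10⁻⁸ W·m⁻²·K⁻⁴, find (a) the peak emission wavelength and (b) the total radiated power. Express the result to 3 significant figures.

λ_max ≈ 2.29 μm; P ≈ 3.71×10⁵ W

(a) λ_max = b/T = 2.898×10⁻³/1264 = 2.293×10⁻⁶ m = 2.29 μm.
Area A = 2.79 m².
(b) P = εσAT⁴ = 0.918×5.670×10⁻⁸×2.79×(1264)⁴ = 3.71×10⁵ W.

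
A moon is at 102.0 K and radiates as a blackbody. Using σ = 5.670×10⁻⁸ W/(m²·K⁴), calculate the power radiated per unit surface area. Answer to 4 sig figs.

I ≈ 6.137 W/m²

Stefan–Boltzmann: I = σT⁴ = 5.670×10⁻⁸ × (102.0)⁴ = 6.137 W/m².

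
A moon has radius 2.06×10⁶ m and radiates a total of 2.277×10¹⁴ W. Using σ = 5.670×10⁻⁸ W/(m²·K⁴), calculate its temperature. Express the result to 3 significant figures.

T ≈ 93.2 K

Surface area A = 4πR² = 4π(2.06×10⁶ m)² = 5.33267×10¹³ m².
P = σAT⁴ ⇒ T = (P/(σA))^(1/4) = (2.277×10¹⁴/(5.670×10⁻⁸×5.33267×10¹³))^(1/4) = 93.2 K.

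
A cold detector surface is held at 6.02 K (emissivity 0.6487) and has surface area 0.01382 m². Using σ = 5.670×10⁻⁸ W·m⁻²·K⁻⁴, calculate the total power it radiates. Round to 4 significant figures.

P ≈ 6.676×10⁻⁷ W

Area A = 0.01382 m².
P = εσAT⁴ = 0.6487 × 5.670×10⁻⁸ × 0.01382 × (6.02)⁴ = 6.676×10⁻⁷ W.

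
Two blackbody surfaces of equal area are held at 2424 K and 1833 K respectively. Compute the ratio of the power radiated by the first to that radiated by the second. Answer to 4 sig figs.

With equal areas, P₁/P₂ = (T₁/T₂)⁴ = (2424/1833)⁴ = 3.058.

P₁/P₂ ≈ 3.058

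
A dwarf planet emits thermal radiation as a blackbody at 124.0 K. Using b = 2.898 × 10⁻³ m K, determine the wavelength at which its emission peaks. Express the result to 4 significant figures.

λ_max ≈ 23.37 μm

Wien's displacement law: λ_max = b/T = (2.898×10⁻³ m·K)/(124.0 K) = 2.3371×10⁻⁵ m.
That is 23.37 μm, in the infrared range.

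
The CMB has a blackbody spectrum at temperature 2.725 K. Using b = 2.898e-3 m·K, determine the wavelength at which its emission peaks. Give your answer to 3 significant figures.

λ_max ≈ 1.06 mm

Wien's displacement law: λ_max = b/T = (2.898×10⁻³ m·K)/(2.725 K) = 1.063×10⁻³ m.
That is 1.06 mm, in the microwave range.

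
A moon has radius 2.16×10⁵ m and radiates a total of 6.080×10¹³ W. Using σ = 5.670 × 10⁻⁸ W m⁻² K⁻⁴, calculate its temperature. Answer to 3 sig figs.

Surface area A = 4πR² = 4π(2.16×10⁵ m)² = 5.86297×10¹¹ m².
P = σAT⁴ ⇒ T = (P/(σA))^(1/4) = (6.080×10¹³/(5.670×10⁻⁸×5.86297×10¹¹))^(1/4) = 207 K.

T ≈ 207 K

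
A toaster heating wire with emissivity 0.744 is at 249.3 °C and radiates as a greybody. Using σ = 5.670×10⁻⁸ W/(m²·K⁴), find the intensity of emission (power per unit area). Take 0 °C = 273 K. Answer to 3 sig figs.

T = 249.3 °C + 273 = 522.3 K.
Stefan–Boltzmann: I = εσT⁴ = 0.744 × 5.670×10⁻⁸ × (522.3)⁴ = 3.14×10³ W/m².

I ≈ 3.14×10³ W/m²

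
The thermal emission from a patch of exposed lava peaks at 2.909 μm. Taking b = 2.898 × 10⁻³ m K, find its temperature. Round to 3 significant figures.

T ≈ 996 K

Wien's law gives T = b/λ_max = (2.898×10⁻³ m·K)/(2.909×10⁻⁶ m) = 996 K.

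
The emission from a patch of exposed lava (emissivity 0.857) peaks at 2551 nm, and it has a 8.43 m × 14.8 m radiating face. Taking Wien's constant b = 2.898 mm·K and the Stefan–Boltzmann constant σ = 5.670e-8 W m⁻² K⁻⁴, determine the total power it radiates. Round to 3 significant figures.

Wien's law: T = b/λ_max = 2.898×10⁻³/2.551×10⁻⁶ = 1136.03 K.
Area A = 8.43 × 14.8 = 124.764 m².
Then P = εσAT⁴ = 0.857×5.670×10⁻⁸×124.764×(1136.03)⁴ = 1.01×10⁷ W.

P ≈ 1.01×10⁷ W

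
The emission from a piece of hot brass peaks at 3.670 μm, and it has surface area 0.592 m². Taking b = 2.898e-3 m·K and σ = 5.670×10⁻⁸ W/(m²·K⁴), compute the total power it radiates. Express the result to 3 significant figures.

Wien's law: T = b/λ_max = 2.898×10⁻³/3.670×10⁻⁶ = 789.646 K.
Area A = 0.592 m².
Then P = σAT⁴ = 5.670×10⁻⁸×0.592×(789.646)⁴ = 1.31×10⁴ W.

P ≈ 1.31×10⁴ W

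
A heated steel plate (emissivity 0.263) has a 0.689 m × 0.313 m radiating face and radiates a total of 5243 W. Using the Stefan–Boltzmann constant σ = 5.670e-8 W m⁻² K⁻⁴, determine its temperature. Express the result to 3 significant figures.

Area A = 0.689 × 0.313 = 0.215657 m².
P = εσAT⁴ ⇒ T = (P/(εσA))^(1/4) = (5243/(0.263×5.670×10⁻⁸×0.215657))^(1/4) = 1.13×10³ K.

T ≈ 1.13×10³ K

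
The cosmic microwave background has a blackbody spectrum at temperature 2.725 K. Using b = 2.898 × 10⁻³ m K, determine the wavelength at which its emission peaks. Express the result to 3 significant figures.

Wien's displacement law: λ_max = b/T = (2.898×10⁻³ m·K)/(2.725 K) = 1.063×10⁻³ m.
That is 1.06×10⁻³ m, in the microwave range.

λ_max ≈ 1.06×10⁻³ m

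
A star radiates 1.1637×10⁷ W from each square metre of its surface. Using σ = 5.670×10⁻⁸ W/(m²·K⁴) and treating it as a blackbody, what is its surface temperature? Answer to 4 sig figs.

I = σT⁴, so T = (I/σ)^(1/4) = (1.1637×10⁷/(5.670×10⁻⁸))^(1/4) = 3785 K.

T ≈ 3785 K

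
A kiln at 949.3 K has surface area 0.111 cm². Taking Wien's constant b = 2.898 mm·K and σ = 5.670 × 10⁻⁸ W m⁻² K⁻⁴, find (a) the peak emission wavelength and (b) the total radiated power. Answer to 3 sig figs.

λ_max ≈ 3.05 μm; P ≈ 0.511 W

(a) λ_max = b/T = 2.898×10⁻³/949.3 = 3.053×10⁻⁶ m = 3.05 μm.
Area A = 0.111 cm² = 1.11×10⁻⁵ m².
(b) P = σAT⁴ = 5.670×10⁻⁸×1.11×10⁻⁵×(949.3)⁴ = 0.511 W.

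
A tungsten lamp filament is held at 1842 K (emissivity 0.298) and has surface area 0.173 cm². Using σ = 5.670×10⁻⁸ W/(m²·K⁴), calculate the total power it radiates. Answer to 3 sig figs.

P ≈ 3.37 W

Area A = 0.173 cm² = 1.73×10⁻⁵ m².
P = εσAT⁴ = 0.298 × 5.670×10⁻⁸ × 1.73×10⁻⁵ × (1842)⁴ = 3.37 W.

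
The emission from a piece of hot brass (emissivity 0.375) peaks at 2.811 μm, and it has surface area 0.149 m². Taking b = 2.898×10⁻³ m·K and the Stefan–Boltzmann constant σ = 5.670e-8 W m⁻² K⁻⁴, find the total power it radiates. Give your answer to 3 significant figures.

Wien's law: T = b/λ_max = 2.898×10⁻³/2.811×10⁻⁶ = 1030.95 K.
Area A = 0.149 m².
Then P = εσAT⁴ = 0.375×5.670×10⁻⁸×0.149×(1030.95)⁴ = 3.58×10³ W.

P ≈ 3.58×10³ W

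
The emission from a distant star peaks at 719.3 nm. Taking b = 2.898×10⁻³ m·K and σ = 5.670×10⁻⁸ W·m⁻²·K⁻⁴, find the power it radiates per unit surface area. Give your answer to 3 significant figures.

Wien's law: T = b/λ_max = 2.898×10⁻³/7.193×10⁻⁷ = 4028.92 K.
Then I = σT⁴ = 5.670×10⁻⁸×(4028.92)⁴ = 1.49×10⁷ W/m².

I ≈ 1.49×10⁷ W/m²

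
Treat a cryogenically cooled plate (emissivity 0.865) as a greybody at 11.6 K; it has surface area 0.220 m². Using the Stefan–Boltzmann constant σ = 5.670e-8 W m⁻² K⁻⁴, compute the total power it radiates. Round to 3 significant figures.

Area A = 0.220 m².
P = εσAT⁴ = 0.865 × 5.670×10⁻⁸ × 0.220 × (11.6)⁴ = 1.95×10⁻⁴ W.

P ≈ 1.95×10⁻⁴ W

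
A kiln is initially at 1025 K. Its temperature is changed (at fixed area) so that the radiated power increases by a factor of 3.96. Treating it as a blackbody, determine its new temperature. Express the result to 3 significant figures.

T₂ ≈ 1.45×10³ K

P ∝ T⁴, so T₂/T₁ = (P₂/P₁)^(1/4) = (3.96)^(1/4) = 1.41066.
T₂ = 1025 × 1.41066 = 1.45×10³ K.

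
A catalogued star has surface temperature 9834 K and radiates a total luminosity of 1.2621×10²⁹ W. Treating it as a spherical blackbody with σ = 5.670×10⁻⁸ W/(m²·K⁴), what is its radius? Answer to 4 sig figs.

L = 4πR²σT⁴ ⇒ R = √(L/(4πσT⁴)).
σT⁴ = 5.30278×10⁸ W/m², so R = √(1.2621×10²⁹/(4π×5.30278×10⁸)) = 4.352×10⁹ m.

R ≈ 4.352×10⁹ m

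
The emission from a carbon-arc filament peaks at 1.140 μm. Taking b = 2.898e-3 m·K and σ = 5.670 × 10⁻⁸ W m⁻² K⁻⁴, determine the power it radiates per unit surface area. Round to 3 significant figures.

I ≈ 2.37×10⁶ W/m²

Wien's law: T = b/λ_max = 2.898×10⁻³/1.140×10⁻⁶ = 2542.11 K.
Then I = σT⁴ = 5.670×10⁻⁸×(2542.11)⁴ = 2.37×10⁶ W/m².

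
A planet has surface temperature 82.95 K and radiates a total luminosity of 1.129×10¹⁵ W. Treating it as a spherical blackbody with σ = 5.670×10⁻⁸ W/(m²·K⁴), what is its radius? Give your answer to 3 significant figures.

L = 4πR²σT⁴ ⇒ R = √(L/(4πσT⁴)).
σT⁴ = 2.68441 W/m², so R = √(1.129×10¹⁵/(4π×2.68441)) = 5.79×10⁶ m.

R ≈ 5.79×10⁶ m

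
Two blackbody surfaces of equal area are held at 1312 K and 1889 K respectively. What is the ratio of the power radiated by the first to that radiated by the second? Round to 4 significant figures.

P₁/P₂ ≈ 0.2327

With equal areas, P₁/P₂ = (T₁/T₂)⁴ = (1312/1889)⁴ = 0.2327.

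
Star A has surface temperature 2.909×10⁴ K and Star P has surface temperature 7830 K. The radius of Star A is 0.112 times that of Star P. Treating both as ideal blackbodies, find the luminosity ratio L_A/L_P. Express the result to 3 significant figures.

L ∝ R²T⁴, so L_A/L_P = (R_A/R_P)²(T_A/T_P)⁴ = (0.112)² × (2.909×10⁴/7830)⁴ = 0.012544 × 190.514 = 2.39.

L_A/L_P ≈ 2.39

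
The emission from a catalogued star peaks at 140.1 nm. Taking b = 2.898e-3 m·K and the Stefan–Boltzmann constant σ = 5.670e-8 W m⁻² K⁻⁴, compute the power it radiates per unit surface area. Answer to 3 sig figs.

Wien's law: T = b/λ_max = 2.898×10⁻³/1.401×10⁻⁷ = 20685.2 K.
Then I = σT⁴ = 5.670×10⁻⁸×(20685.2)⁴ = 1.04×10¹⁰ W/m².

I ≈ 1.04×10¹⁰ W/m²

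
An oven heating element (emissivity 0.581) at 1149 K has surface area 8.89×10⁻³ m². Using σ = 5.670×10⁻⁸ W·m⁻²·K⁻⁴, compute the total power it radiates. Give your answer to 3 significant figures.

Area A = 8.89×10⁻³ m².
P = εσAT⁴ = 0.581 × 5.670×10⁻⁸ × 8.89×10⁻³ × (1149)⁴ = 510 W.

P ≈ 510 W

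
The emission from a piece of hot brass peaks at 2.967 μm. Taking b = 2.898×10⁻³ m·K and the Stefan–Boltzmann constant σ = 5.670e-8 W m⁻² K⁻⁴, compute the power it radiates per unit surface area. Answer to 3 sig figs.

Wien's law: T = b/λ_max = 2.898×10⁻³/2.967×10⁻⁶ = 976.744 K.
Then I = σT⁴ = 5.670×10⁻⁸×(976.744)⁴ = 5.16×10⁴ W/m².

I ≈ 5.16×10⁴ W/m²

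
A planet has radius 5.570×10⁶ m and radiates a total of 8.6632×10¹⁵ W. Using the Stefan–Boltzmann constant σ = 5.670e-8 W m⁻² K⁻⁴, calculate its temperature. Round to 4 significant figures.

T ≈ 140.7 K

Surface area A = 4πR² = 4π(5.570×10⁶ m)² = 3.89870×10¹⁴ m².
P = σAT⁴ ⇒ T = (P/(σA))^(1/4) = (8.6632×10¹⁵/(5.670×10⁻⁸×3.89870×10¹⁴))^(1/4) = 140.7 K.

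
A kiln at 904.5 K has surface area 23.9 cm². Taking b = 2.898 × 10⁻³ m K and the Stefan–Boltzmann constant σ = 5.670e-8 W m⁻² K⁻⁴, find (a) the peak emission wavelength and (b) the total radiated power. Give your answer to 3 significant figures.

(a) λ_max = b/T = 2.898×10⁻³/904.5 = 3.204×10⁻⁶ m = 3.20 μm.
Area A = 23.9 cm² = 2.39×10⁻³ m².
(b) P = σAT⁴ = 5.670×10⁻⁸×2.39×10⁻³×(904.5)⁴ = 90.7 W.

λ_max ≈ 3.20 μm; P ≈ 90.7 W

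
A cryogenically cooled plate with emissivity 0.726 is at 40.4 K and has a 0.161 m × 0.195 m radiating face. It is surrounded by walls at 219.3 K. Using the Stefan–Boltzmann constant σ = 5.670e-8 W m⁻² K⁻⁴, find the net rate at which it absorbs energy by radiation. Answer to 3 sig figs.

Area A = 0.161 × 0.195 = 0.031395 m².
Net radiated power P_net = εσA(T⁴ − T₀⁴) = 0.726×5.670×10⁻⁸×0.031395×(40.4⁴ − 219.3⁴).
T⁴ − T₀⁴ = 2.66395×10⁶ − 2.31289×10⁹ = -2.31023×10⁹ K⁴, so P_net = -2.99 W — negative, meaning a net gain of 2.99 W.

Net gain ≈ 2.99 W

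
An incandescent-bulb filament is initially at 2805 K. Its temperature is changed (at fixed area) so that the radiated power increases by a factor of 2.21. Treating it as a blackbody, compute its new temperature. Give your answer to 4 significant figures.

P ∝ T⁴, so T₂/T₁ = (P₂/P₁)^(1/4) = (2.21)^(1/4) = 1.21926.
T₂ = 2805 × 1.21926 = 3420 K.

T₂ ≈ 3420 K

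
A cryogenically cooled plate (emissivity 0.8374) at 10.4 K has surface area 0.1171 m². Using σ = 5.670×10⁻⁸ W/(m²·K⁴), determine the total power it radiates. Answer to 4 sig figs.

P ≈ 6.504×10⁻⁵ W

Area A = 0.1171 m².
P = εσAT⁴ = 0.8374 × 5.670×10⁻⁸ × 0.1171 × (10.4)⁴ = 6.504×10⁻⁵ W.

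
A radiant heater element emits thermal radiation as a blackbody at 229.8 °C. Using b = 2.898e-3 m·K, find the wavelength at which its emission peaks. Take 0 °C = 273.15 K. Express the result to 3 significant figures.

T = 229.8 °C + 273.15 = 502.95 K.
Wien's displacement law: λ_max = b/T = (2.898×10⁻³ m·K)/(502.95 K) = 5.762×10⁻⁶ m.
That is 5.76 μm, in the infrared range.

λ_max ≈ 5.76 μm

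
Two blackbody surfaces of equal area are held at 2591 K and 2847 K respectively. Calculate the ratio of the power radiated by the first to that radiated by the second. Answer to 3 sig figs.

P₁/P₂ ≈ 0.686

With equal areas, P₁/P₂ = (T₁/T₂)⁴ = (2591/2847)⁴ = 0.686.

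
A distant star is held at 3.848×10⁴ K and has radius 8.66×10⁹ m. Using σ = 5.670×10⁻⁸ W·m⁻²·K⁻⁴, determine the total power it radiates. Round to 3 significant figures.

Surface area A = 4πR² = 4π(8.66×10⁹ m)² = 9.42423×10²⁰ m².
P = σAT⁴ = 5.670×10⁻⁸ × 9.42423×10²⁰ × (3.848×10⁴)⁴ = 1.17×10³² W.

P ≈ 1.17×10³² W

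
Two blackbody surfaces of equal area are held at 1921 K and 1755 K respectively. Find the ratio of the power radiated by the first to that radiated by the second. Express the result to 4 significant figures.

P₁/P₂ ≈ 1.435

With equal areas, P₁/P₂ = (T₁/T₂)⁴ = (1921/1755)⁴ = 1.435.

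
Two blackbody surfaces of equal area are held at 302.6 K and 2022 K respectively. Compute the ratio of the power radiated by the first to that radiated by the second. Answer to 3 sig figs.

P₁/P₂ ≈ 5.02×10⁻⁴

With equal areas, P₁/P₂ = (T₁/T₂)⁴ = (302.6/2022)⁴ = 5.02×10⁻⁴.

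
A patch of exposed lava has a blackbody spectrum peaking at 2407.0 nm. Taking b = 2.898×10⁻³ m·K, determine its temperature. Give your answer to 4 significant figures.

Wien's law gives T = b/λ_max = (2.898×10⁻³ m·K)/(2.4070×10⁻⁶ m) = 1204 K.

T ≈ 1204 K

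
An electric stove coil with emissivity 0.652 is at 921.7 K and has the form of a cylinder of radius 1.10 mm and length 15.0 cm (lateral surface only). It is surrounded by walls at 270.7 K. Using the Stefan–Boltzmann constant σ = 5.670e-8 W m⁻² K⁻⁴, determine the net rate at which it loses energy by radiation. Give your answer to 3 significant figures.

Net loss ≈ 27.5 W

Lateral area A = 2πrL = 2π×1.10×10⁻³×0.150 = 1.03673×10⁻³ m².
Net radiated power P_net = εσA(T⁴ − T₀⁴) = 0.652×5.670×10⁻⁸×1.03673×10⁻³×(921.7⁴ − 270.7⁴).
T⁴ − T₀⁴ = 7.21703×10¹¹ − 5.36974×10⁹ = 7.16333×10¹¹ K⁴, so P_net = 27.5 W.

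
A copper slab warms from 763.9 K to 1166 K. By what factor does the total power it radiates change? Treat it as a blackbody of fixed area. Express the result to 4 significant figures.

P₂/P₁ ≈ 5.428

P ∝ T⁴, so P₂/P₁ = (T₂/T₁)⁴ = (1166/763.9)⁴ = (1.52638)⁴ = 5.428.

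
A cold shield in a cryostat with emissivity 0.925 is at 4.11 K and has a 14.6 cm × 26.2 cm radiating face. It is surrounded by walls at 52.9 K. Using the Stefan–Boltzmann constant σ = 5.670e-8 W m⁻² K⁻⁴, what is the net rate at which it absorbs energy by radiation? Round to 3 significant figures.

Area A = 0.146 × 0.262 = 0.038252 m².
Net radiated power P_net = εσA(T⁴ − T₀⁴) = 0.925×5.670×10⁻⁸×0.038252×(4.11⁴ − 52.9⁴).
T⁴ − T₀⁴ = 285.343 − 7.83110×10⁶ = -7.83081×10⁶ K⁴, so P_net = -0.0157 W — negative, meaning a net gain of 0.0157 W.

Net gain ≈ 0.0157 W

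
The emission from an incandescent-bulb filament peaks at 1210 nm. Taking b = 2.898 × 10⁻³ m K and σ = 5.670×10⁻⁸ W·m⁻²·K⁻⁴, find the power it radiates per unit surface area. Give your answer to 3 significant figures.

I ≈ 1.87×10⁶ W/m²

Wien's law: T = b/λ_max = 2.898×10⁻³/1.210×10⁻⁶ = 2395.04 K.
Then I = σT⁴ = 5.670×10⁻⁸×(2395.04)⁴ = 1.87×10⁶ W/m².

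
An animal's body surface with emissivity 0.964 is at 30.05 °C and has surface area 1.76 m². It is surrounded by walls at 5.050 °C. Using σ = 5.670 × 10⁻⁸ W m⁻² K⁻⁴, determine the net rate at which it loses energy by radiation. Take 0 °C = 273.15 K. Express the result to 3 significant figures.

Net loss ≈ 237 W

T = 30.05 °C + 273.15 = 303.20 K.
Surroundings: T = 5.050 °C + 273.15 = 278.200 K.
Area A = 1.76 m².
Net radiated power P_net = εσA(T⁴ − T₀⁴) = 0.964×5.670×10⁻⁸×1.76×(303.20⁴ − 278.200⁴).
T⁴ − T₀⁴ = 8.45117×10⁹ − 5.99002×10⁹ = 2.46115×10⁹ K⁴, so P_net = 237 W.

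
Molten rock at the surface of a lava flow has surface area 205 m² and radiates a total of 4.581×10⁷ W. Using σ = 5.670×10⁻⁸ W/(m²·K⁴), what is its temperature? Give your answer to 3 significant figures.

T ≈ 1.41×10³ K

Area A = 205 m².
P = σAT⁴ ⇒ T = (P/(σA))^(1/4) = (4.581×10⁷/(5.670×10⁻⁸×205))^(1/4) = 1.41×10³ K.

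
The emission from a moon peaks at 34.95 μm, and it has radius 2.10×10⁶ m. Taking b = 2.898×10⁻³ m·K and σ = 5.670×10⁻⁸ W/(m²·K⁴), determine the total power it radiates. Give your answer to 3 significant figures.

Wien's law: T = b/λ_max = 2.898×10⁻³/3.495×10⁻⁵ = 82.9185 K.
Surface area A = 4πR² = 4π(2.10×10⁶ m)² = 5.54177×10¹³ m².
Then P = σAT⁴ = 5.670×10⁻⁸×5.54177×10¹³×(82.9185)⁴ = 1.49×10¹⁴ W.

P ≈ 1.49×10¹⁴ W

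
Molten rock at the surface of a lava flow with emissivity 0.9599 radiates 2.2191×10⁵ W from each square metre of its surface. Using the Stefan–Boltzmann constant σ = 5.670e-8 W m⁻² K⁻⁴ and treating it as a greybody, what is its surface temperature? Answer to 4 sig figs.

I = εσT⁴, so T = (I/εσ)^(1/4) = (2.2191×10⁵/(0.9599×5.670×10⁻⁸))^(1/4) = 1421 K.

T ≈ 1421 K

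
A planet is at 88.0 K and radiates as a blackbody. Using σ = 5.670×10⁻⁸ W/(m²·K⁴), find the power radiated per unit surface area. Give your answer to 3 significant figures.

I ≈ 3.40 W/m²

Stefan–Boltzmann: I = σT⁴ = 5.670×10⁻⁸ × (88.0)⁴ = 3.40 W/m².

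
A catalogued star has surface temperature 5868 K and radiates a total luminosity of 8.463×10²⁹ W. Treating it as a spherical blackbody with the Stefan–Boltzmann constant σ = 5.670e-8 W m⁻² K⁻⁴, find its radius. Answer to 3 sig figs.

R ≈ 3.17×10¹⁰ m

L = 4πR²σT⁴ ⇒ R = √(L/(4πσT⁴)).
σT⁴ = 6.72270×10⁷ W/m², so R = √(8.463×10²⁹/(4π×6.72270×10⁷)) = 3.17×10¹⁰ m.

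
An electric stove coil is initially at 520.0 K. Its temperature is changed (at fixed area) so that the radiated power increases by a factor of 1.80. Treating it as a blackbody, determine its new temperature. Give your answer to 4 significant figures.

T₂ ≈ 602.3 K

P ∝ T⁴, so T₂/T₁ = (P₂/P₁)^(1/4) = (1.80)^(1/4) = 1.15829.
T₂ = 520.0 × 1.15829 = 602.3 K.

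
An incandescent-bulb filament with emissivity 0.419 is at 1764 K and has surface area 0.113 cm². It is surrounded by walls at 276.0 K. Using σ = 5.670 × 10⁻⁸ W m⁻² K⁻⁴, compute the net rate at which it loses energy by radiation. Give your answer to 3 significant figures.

Area A = 0.113 cm² = 1.13×10⁻⁵ m².
Net radiated power P_net = εσA(T⁴ − T₀⁴) = 0.419×5.670×10⁻⁸×1.13×10⁻⁵×(1764⁴ − 276.0⁴).
T⁴ − T₀⁴ = 9.68265×10¹² − 5.80278×10⁹ = 9.67685×10¹² K⁴, so P_net = 2.60 W.

Net loss ≈ 2.60 W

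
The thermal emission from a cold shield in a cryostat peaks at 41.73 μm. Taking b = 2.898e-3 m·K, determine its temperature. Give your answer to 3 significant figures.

Wien's law gives T = b/λ_max = (2.898×10⁻³ m·K)/(4.173×10⁻⁵ m) = 69.4 K.

T ≈ 69.4 K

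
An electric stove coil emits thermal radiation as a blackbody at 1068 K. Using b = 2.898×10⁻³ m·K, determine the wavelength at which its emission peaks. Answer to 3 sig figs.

Wien's displacement law: λ_max = b/T = (2.898×10⁻³ m·K)/(1068 K) = 2.713×10⁻⁶ m.
That is 2.71 μm, in the infrared range.

λ_max ≈ 2.71 μm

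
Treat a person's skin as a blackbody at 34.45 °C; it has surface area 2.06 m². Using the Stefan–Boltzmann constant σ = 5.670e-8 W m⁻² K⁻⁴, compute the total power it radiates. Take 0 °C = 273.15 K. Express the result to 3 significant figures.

P ≈ 1.05×10³ W

T = 34.45 °C + 273.15 = 307.60 K.
Area A = 2.06 m².
P = σAT⁴ = 5.670×10⁻⁸ × 2.06 × (307.60)⁴ = 1.05×10³ W.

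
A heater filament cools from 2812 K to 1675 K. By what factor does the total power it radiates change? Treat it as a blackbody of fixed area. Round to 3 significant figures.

P₂/P₁ ≈ 0.126

P ∝ T⁴, so P₂/P₁ = (T₂/T₁)⁴ = (1675/2812)⁴ = (0.595661)⁴ = 0.126.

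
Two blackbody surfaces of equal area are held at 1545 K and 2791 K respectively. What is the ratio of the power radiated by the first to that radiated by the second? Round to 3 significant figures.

P₁/P₂ ≈ 0.0939

With equal areas, P₁/P₂ = (T₁/T₂)⁴ = (1545/2791)⁴ = 0.0939.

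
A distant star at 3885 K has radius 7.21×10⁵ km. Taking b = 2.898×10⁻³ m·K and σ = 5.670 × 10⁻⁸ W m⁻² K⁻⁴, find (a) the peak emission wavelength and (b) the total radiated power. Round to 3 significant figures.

(a) λ_max = b/T = 2.898×10⁻³/3885 = 7.459×10⁻⁷ m = 0.746 μm.
Surface area A = 4πR² = 4π(7.21×10⁸ m)² = 6.53251×10¹⁸ m².
(b) P = σAT⁴ = 5.670×10⁻⁸×6.53251×10¹⁸×(3885)⁴ = 8.44×10²⁵ W.

λ_max ≈ 0.746 μm; P ≈ 8.44×10²⁵ W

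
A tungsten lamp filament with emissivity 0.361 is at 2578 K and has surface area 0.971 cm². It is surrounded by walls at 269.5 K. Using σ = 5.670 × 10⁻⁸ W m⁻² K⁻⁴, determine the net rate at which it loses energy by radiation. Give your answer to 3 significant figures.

Net loss ≈ 87.8 W

Area A = 0.971 cm² = 9.71×10⁻⁵ m².
Net radiated power P_net = εσA(T⁴ − T₀⁴) = 0.361×5.670×10⁻⁸×9.71×10⁻⁵×(2578⁴ − 269.5⁴).
T⁴ − T₀⁴ = 4.41704×10¹³ − 5.27515×10⁹ = 4.41651×10¹³ K⁴, so P_net = 87.8 W.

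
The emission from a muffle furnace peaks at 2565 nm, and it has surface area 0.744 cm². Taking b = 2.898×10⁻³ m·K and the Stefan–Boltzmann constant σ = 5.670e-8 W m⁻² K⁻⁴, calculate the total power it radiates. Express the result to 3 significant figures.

Wien's law: T = b/λ_max = 2.898×10⁻³/2.565×10⁻⁶ = 1129.82 K.
Area A = 0.744 cm² = 7.44×10⁻⁵ m².
Then P = σAT⁴ = 5.670×10⁻⁸×7.44×10⁻⁵×(1129.82)⁴ = 6.87 W.

P ≈ 6.87 W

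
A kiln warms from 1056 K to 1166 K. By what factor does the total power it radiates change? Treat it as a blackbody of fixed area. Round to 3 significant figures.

P₂/P₁ ≈ 1.49

P ∝ T⁴, so P₂/P₁ = (T₂/T₁)⁴ = (1166/1056)⁴ = (1.10417)⁴ = 1.49.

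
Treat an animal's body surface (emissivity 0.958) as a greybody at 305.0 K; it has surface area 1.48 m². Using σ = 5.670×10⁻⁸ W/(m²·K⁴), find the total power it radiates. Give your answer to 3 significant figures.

Area A = 1.48 m².
P = εσAT⁴ = 0.958 × 5.670×10⁻⁸ × 1.48 × (305.0)⁴ = 696 W.

P ≈ 696 W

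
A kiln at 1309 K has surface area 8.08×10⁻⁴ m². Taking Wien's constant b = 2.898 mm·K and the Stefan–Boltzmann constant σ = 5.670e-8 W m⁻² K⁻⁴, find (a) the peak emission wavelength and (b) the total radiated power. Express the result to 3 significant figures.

λ_max ≈ 2.21 μm; P ≈ 135 W

(a) λ_max = b/T = 2.898×10⁻³/1309 = 2.214×10⁻⁶ m = 2.21 μm.
Area A = 8.08×10⁻⁴ m².
(b) P = σAT⁴ = 5.670×10⁻⁸×8.08×10⁻⁴×(1309)⁴ = 135 W.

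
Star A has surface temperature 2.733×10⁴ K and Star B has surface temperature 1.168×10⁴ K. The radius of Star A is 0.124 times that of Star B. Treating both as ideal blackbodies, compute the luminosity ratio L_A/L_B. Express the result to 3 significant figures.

L_A/L_B ≈ 0.461

L ∝ R²T⁴, so L_A/L_B = (R_A/R_B)²(T_A/T_B)⁴ = (0.124)² × (2.733×10⁴/1.168×10⁴)⁴ = 0.015376 × 29.9769 = 0.461.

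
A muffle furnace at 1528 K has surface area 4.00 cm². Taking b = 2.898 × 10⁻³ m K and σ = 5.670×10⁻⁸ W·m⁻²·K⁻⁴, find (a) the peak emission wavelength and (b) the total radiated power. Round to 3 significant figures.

λ_max ≈ 1.90 μm; P ≈ 124 W

(a) λ_max = b/T = 2.898×10⁻³/1528 = 1.897×10⁻⁶ m = 1.90 μm.
Area A = 4.00 cm² = 4.00×10⁻⁴ m².
(b) P = σAT⁴ = 5.670×10⁻⁸×4.00×10⁻⁴×(1528)⁴ = 124 W.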